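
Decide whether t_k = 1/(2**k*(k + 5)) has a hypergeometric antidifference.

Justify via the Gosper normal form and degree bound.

Step 1: r(k) = (k + 5)/(2*(k + 6)).
Gosper form: A/B · C(k+1)/C(k) with A=k/2 + 5/2, B=k + 6, C=1.
Need (k/2 + 5/2)·f(k+1) − (k + 5)·f(k) = 1.
deg f ≤ -1 (via 1,1,0).
Bound -1 < 0, so the key equation has no polynomial solution.

No; the degree bound rules out any f.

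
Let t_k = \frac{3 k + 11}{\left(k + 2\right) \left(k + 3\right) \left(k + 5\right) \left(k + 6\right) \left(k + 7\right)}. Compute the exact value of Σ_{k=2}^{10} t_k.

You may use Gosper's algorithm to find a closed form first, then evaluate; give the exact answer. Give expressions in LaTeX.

Compute t_(k+1)/t_k: get (k + 2)*(k + 5)*(3*k + 14)/((k + 4)*(k + 8)*(3*k + 11)).
Factor: A=k + 2; B=k + 8; C=k**2 + 23*k/3 + 44/3.
Key eq: (k + 2)·f(k+1) = (k + 7)·f(k) + (k**2 + 23*k/3 + 44/3).
Bound: deg f ≤ 5.
Solve for f: f(k) = k*(k + 3)*(k + 4)*(k**2 + 13*k + 52)/180 (degree 5 ≤ 5).
Get s_k = R·t_k = k*(k**2 + 13*k + 52)/(60*(k**3 + 13*k**2 + 52*k + 60)) with R(k) = B(k−1)f(k)/C(k) = k*(k + 3)*(k + 7)*(k**2 + 13*k + 52)/(60*(3*k + 11)).
Δs = (3*k + 11)/(k**5 + 23*k**4 + 203*k**3 + 853*k**2 + 1692*k + 1260), as required.
Telescoping: Σ = s_(11) − s_(2) = 869/53040 − (41/3360) = 207/49504.

Σ = 207/49504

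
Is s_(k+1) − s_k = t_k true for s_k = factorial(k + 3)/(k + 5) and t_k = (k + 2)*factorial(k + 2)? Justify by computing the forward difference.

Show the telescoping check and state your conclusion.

s_(k+1) = factorial(k + 4)/(k + 6)
s_(k+1) − s_k = (k**2 + 8*k + 14)*factorial(k + 3)/((k + 5)*(k + 6))
(s_(k+1) − s_k) − t_k = -2*(k**2 + 7*k + 9)*factorial(k + 2)/((k + 5)*(k + 6))

Invalid: residual -2*(k**2 + 7*k + 9)*factorial(k + 2)/((k + 5)*(k + 6)) ≠ 0.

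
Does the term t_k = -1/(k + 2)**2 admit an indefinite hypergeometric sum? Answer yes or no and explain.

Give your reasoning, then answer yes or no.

Compute t_(k+1)/t_k: get (k + 2)**2/(k + 3)**2.
Normal form (A,B,C) = (k**2 + 4*k + 4, k**2 + 6*k + 9, 1).
Solve (k**2 + 4*k + 4)·f(k+1) − (k**2 + 4*k + 4)·f(k) = 1.
Degrees (2,2,0) ⇒ d ≤ 0.
Generic f = c0 gives residual -1; -1 = 0 cannot hold, so t_k is not Gosper-summable.

No — t_k has no hypergeometric antidifference.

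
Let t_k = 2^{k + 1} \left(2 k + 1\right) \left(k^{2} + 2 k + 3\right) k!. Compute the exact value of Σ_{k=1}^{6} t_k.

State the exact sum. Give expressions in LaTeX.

Σ = 64511992

The ratio is 2*(k + 1)*(2*k + 3)*(2*k + (k + 1)**2 + 5)/((2*k + 1)*(k**2 + 2*k + 3)).
So A=2*k + 2 and B=1, with C=k**3 + 5*k**2/2 + 4*k + 3/2.
Need (2*k + 2)·f(k+1) − (1)·f(k) = k**3 + 5*k**2/2 + 4*k + 3/2.
From deg A=1, deg B=0, deg C=3: d=2.
Match coefficients ⇒ f(k) = (k**2 + 1)/2.
Then R = B(k−1)f/C = (k**2 + 1)/((2*k + 1)*(k**2 + 2*k + 3)), so s_k = R(k)·t_k = 2**(k + 1)*(k**2 + 1)*factorial(k).
Δs = 2**(k + 1)*(2*k + 1)*(k**2 + 2*k + 3)*factorial(k), as required.
Evaluate s at k=7 and k=1: 64512000 and 8; difference 64511992.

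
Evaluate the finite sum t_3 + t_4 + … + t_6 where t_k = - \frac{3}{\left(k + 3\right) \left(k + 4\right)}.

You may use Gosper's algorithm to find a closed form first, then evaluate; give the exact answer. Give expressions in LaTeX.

Ratio r(k) = (k + 3)/(k + 5).
A = k + 3, B = k + 5, C = 1.
Key eq: (k + 3)·f(k+1) = (k + 4)·f(k) + (1).
deg f ≤ 1 (via 1,1,0).
Match coefficients ⇒ f(k) = k/3.
R(k) = B(k−1)·f(k)/C(k) = k*(k + 4)/3; s_k = R·t_k = -k/(k + 3).
s_(k+1) − s_k = -3/(k**2 + 7*k + 12) = t_k.
Telescoping: Σ = s_(7) − s_(3) = -7/10 − (-1/2) = -1/5.

Σ = -1/5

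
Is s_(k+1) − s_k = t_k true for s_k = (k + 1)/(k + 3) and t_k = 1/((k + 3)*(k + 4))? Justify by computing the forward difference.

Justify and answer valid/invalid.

Invalid: residual 1/(k**2 + 7*k + 12) ≠ 0.

s_(k+1) = (k + 2)/(k + 4)
s_(k+1) − s_k = 2/(k**2 + 7*k + 12)
(s_(k+1) − s_k) − t_k = 1/(k**2 + 7*k + 12)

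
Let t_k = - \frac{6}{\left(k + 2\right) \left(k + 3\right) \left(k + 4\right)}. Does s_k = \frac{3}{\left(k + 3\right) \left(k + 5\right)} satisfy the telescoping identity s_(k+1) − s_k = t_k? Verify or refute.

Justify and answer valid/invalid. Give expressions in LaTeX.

Invalid: residual \frac{9 \left(3 k + 14\right)}{k^{5} + 20 k^{4} + 155 k^{3} + 580 k^{2} + 1044 k + 720} ≠ 0.

s_(k+1) = 3/((k + 4)*(k + 6))
s_(k+1) − s_k = 3*(-2*k - 9)/(k**4 + 18*k**3 + 119*k**2 + 342*k + 360)
(s_(k+1) − s_k) − t_k = 9*(3*k + 14)/(k**5 + 20*k**4 + 155*k**3 + 580*k**2 + 1044*k + 720)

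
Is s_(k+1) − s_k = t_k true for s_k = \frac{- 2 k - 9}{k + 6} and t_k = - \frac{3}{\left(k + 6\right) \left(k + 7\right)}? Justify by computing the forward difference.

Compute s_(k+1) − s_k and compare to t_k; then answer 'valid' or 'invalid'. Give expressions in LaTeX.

s_(k+1) = (-2*k - 11)/(k + 7)
s_(k+1) − s_k = -3/(k**2 + 13*k + 42)
(s_(k+1) − s_k) − t_k = 0

valid (s_(k+1) − s_k reduces to t_k)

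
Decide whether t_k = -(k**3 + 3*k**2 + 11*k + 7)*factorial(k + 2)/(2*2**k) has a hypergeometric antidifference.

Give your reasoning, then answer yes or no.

Ratio r(k) = (k**4 + 9*k**3 + 38*k**2 + 82*k + 66)/(2*(k**3 + 3*k**2 + 11*k + 7)).
Gosper form: A/B · C(k+1)/C(k) with A=k/2 + 3/2, B=1, C=k**3 + 3*k**2 + 11*k + 7.
Need (k/2 + 3/2)·f(k+1) − (1)·f(k) = k**3 + 3*k**2 + 11*k + 7.
From deg A=1, deg B=0, deg C=3: d=2.
Solving with deg f ≤ 2: f(k) = 2*(k**2 + 4).
Get s_k = R·t_k = -(k**2 + 4)*factorial(k + 2)/2**k with R(k) = B(k−1)f(k)/C(k) = 2*(k**2 + 4)/(k**3 + 3*k**2 + 11*k + 7).
s_(k+1) − s_k = -(k**3 + 3*k**2 + 11*k + 7)*factorial(k + 2)/(2*2**k) = t_k.

Yes. s_k = -(k**2 + 4)*factorial(k + 2)/2**k.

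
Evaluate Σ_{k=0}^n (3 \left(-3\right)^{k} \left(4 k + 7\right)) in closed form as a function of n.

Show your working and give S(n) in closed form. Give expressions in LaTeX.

S(n) = 9 \left(-3\right)^{n} n + 18 \left(-3\right)^{n} + 3

r(k) = 3*(-4*k - 11)/(4*k + 7) after simplifying.
Gosper form: A/B · C(k+1)/C(k) with A=-3, B=1, C=k + 7/4.
Need (-3)·f(k+1) − (1)·f(k) = k + 7/4.
d = 1 from the (0,0,1) case.
Coefficient equations give f(k) = -(k + 1)/4.
Then R = B(k−1)f/C = -(k + 1)/(4*k + 7), so s_k = R(k)·t_k = (-3)**(k + 1)*(k + 1).
Check: Δs_k = 3*(-3)**k*(4*k + 7). ✓
Evaluate: s_(n+1) = (-3)**(n + 2)*(n + 2); subtract s_(0) = -3 ⇒ S(n) = 9*(-3)**n*n + 18*(-3)**n + 3.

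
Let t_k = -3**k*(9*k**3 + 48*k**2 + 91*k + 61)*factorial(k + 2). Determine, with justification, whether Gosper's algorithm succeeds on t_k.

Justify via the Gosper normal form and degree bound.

The ratio is 3*(9*k**4 + 102*k**3 + 439*k**2 + 851*k + 627)/(9*k**3 + 48*k**2 + 91*k + 61).
A = 3*k + 9, B = 1, C = k**3 + 16*k**2/3 + 91*k/9 + 61/9.
Set up (3*k + 9)·f(k+1) − (1)·f(k) − (k**3 + 16*k**2/3 + 91*k/9 + 61/9) = 0.
deg f ≤ 2 (via 1,0,3).
Match coefficients ⇒ f(k) = (3*k**2 + 2*k + 2)/9.
Certificate R = B(k−1)f/C = (3*k**2 + 2*k + 2)/(9*k**3 + 48*k**2 + 91*k + 61) gives s_k = -3**k*(3*k**2 + 2*k + 2)*factorial(k + 2).
Verify: -3**k*(9*k**3 + 48*k**2 + 91*k + 61)*factorial(k + 2) matches t_k.

Yes. s_k = -3**k*(3*k**2 + 2*k + 2)*factorial(k + 2).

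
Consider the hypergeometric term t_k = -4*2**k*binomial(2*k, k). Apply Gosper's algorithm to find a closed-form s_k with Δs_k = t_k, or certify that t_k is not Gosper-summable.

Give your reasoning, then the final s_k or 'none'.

Compute t_(k+1)/t_k: get 4*(2*k + 1)/(k + 1).
A = 8*k + 4, B = k + 1, C = 1.
Key eq: (8*k + 4)·f(k+1) = (k)·f(k) + (1).
deg f ≤ -1 (via 1,1,0).
Negative degree bound (-1): no f exists, t_k not Gosper-summable.

not Gosper-summable; s_k does not exist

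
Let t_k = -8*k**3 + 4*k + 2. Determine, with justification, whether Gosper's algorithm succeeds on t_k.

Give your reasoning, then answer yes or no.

The ratio is (2*k - 4*(k + 1)**3 + 3)/(-4*k**3 + 2*k + 1).
A = 1, B = 1, C = k**3 - k/2 - 1/4.
Set up (1)·f(k+1) − (1)·f(k) − (k**3 - k/2 - 1/4) = 0.
Degrees (0,0,3) ⇒ d ≤ 4.
Match coefficients ⇒ f(k) = k**3*(k - 2)/4.
So s_k = (B(k−1)f/C)·t_k = (k**3*(k - 2)/(4*k**3 - 2*k - 1))·t_k = 2*k**3*(2 - k).
Verify: -8*k**3 + 4*k + 2 matches t_k.

Yes. s_k = 2*k**3*(2 - k).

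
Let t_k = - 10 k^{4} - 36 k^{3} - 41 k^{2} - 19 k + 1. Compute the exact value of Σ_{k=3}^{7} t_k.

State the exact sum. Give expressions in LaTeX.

Σ = -80495

r(k) = (10*k**4 + 76*k**3 + 209*k**2 + 249*k + 105)/(10*k**4 + 36*k**3 + 41*k**2 + 19*k - 1) after simplifying.
A = 1, B = 1, C = k**4 + 18*k**3/5 + 41*k**2/10 + 19*k/10 - 1/10.
Need (1)·f(k+1) − (1)·f(k) = k**4 + 18*k**3/5 + 41*k**2/10 + 19*k/10 - 1/10.
Bound: deg f ≤ 5.
Solving with deg f ≤ 5: f(k) = k*(2*k**4 + 4*k**3 - k**2 - 2*k - 4)/10.
R(k) = B(k−1)·f(k)/C(k) = k*(2*k**4 + 4*k**3 - k**2 - 2*k - 4)/(10*k**4 + 36*k**3 + 41*k**2 + 19*k - 1); s_k = R·t_k = k*(-2*k**4 - 4*k**3 + k**2 + 2*k + 4).
Verify: -10*k**4 - 36*k**3 - 41*k**2 - 19*k + 1 matches t_k.
Evaluate s at k=8 and k=3: -81248 and -753; difference -80495.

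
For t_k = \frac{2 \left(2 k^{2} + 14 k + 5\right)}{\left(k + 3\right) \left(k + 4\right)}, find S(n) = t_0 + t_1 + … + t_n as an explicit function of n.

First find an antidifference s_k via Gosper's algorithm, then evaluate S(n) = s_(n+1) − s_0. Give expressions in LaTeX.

Ratio r(k) = (k + 3)*(14*k + 2*(k + 1)**2 + 19)/((k + 5)*(2*k**2 + 14*k + 5)).
Take A(k)=k + 3, B(k)=k + 5, C(k)=k**2 + 7*k + 5/2.
Set up (k + 3)·f(k+1) − (k + 4)·f(k) − (k**2 + 7*k + 5/2) = 0.
Degrees (1,1,2) ⇒ d ≤ 2.
Coefficient equations give f(k) = k*(6*k - 1)/6.
Get s_k = R·t_k = 2*k*(6*k - 1)/(3*(k + 3)) with R(k) = B(k−1)f(k)/C(k) = k*(k + 4)*(6*k - 1)/(3*(2*k**2 + 14*k + 5)).
Verify: 2*(2*k**2 + 14*k + 5)/(k**2 + 7*k + 12) matches t_k.
s_(n+1) = 2*(6*n**2 + 11*n + 5)/(3*(n + 4)) and s_(0) = 0, so S(n) = 2*(6*n**2 + 11*n + 5)/(3*(n + 4)).

S(n) = \frac{2 \left(6 n^{2} + 11 n + 5\right)}{3 \left(n + 4\right)}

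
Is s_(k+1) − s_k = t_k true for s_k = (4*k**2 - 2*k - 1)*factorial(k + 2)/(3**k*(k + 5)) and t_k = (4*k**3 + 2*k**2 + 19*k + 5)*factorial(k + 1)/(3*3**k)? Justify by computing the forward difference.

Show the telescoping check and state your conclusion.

Invalid: residual -(4*k**4 + 22*k**3 + 17*k**2 + 106*k + 28)*factorial(k + 1)/(3**k*(k + 5)*(k + 6)) ≠ 0.

s_(k+1) = (4*k**2 + 6*k + 1)*factorial(k + 3)/(3*3**k*(k + 6))
s_(k+1) − s_k = (4*k**4 + 26*k**3 + 43*k**2 + 137*k + 33)*factorial(k + 2)/(3*3**k*(k + 5)*(k + 6))
(s_(k+1) − s_k) − t_k = -(4*k**4 + 22*k**3 + 17*k**2 + 106*k + 28)*factorial(k + 1)/(3**k*(k + 5)*(k + 6))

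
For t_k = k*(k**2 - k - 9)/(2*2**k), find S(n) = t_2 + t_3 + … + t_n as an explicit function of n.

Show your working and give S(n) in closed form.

S(n) = 2**(-n - 2)*(13*2**n - 2*n**3 - 10*n**2 - 10*n - 4)

Step 1: r(k) = (k + 1)*(k - (k + 1)**2 + 10)/(2*k*(-k**2 + k + 9)).
Take A(k)=1/2, B(k)=1, C(k)=k**3 - k**2 - 9*k.
f must satisfy (1/2)·f(k+1) − (1)·f(k) = k**3 - k**2 - 9*k.
deg f ≤ 3 (via 0,0,3).
Solving with deg f ≤ 3: f(k) = -2*(k**3 + 2*k**2 - 2*k + 1).
Certificate R = B(k−1)f/C = -2*(k**3 + 2*k**2 - 2*k + 1)/(k*(k**2 - k - 9)) gives s_k = (-k**3 - 2*k**2 + 2*k - 1)/2**k.
Δs = k*(k**2 - k - 9)/(2*2**k), as required.
Telescope: S(n) = s_(n+1) − s_(2) = 2**(-n - 1)*(-n**3 - 5*n**2 - 5*n - 2) − (-13/4) = 2**(-n - 2)*(13*2**n - 2*n**3 - 10*n**2 - 10*n - 4).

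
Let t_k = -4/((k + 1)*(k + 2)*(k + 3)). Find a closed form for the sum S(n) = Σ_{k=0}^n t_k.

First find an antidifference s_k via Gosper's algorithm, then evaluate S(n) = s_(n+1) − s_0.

The ratio is (k + 1)/(k + 4).
So A=k + 1 and B=k + 4, with C=1.
Need (k + 1)·f(k+1) − (k + 3)·f(k) = 1.
From deg A=1, deg B=1, deg C=0: d=2.
Solve for f: f(k) = k*(k + 3)/4 (degree 2 ≤ 2).
Then R = B(k−1)f/C = k*(k + 3)**2/4, so s_k = R(k)·t_k = k*(-k - 3)/((k + 1)*(k + 2)).
Δs = -4/(k**3 + 6*k**2 + 11*k + 6), as required.
s_(n+1) = (-n**2 - 5*n - 4)/(n**2 + 5*n + 6) and s_(0) = 0, so S(n) = (-n**2 - 5*n - 4)/(n**2 + 5*n + 6).

S(n) = (-n**2 - 5*n - 4)/(n**2 + 5*n + 6)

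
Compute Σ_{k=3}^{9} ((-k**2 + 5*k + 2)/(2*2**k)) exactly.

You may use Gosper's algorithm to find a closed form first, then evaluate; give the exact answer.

Σ = 289/512

Step 1: r(k) = (k**2 - 3*k - 6)/(2*(k**2 - 5*k - 2)).
A = 1/2, B = 1, C = k**2 - 5*k - 2.
Set up (1/2)·f(k+1) − (1)·f(k) − (k**2 - 5*k - 2) = 0.
deg f ≤ 2 (via 0,0,2).
Solving with deg f ≤ 2: f(k) = -2*(k - 4)*(k + 1).
Then R = B(k−1)f/C = -2*(k - 4)*(k + 1)/(k**2 - 5*k - 2), so s_k = R(k)·t_k = (k**2 - 3*k - 4)/2**k.
Δs = (-k**2 + 5*k + 2)/(2*2**k), as required.
Telescoping: Σ = s_(10) − s_(3) = 33/512 − (-1/2) = 289/512.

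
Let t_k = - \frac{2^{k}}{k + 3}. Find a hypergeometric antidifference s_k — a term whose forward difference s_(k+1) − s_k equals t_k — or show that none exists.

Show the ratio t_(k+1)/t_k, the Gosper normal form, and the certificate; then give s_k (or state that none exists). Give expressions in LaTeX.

not Gosper-summable; s_k does not exist

t_(k+1)/t_k = 2*(k + 3)/(k + 4).
Normal form (A,B,C) = (2*k + 6, k + 4, 1).
Solve (2*k + 6)·f(k+1) − (k + 3)·f(k) = 1.
Degrees (1,1,0) ⇒ d ≤ -1.
deg f ≤ -1 is impossible — no certificate.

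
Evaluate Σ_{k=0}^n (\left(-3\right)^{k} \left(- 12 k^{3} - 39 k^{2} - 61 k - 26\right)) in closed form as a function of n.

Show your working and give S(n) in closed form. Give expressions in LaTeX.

t_(k+1)/t_k = 3*(-12*k**3 - 75*k**2 - 175*k - 138)/(12*k**3 + 39*k**2 + 61*k + 26).
A = -3, B = 1, C = k**3 + 13*k**2/4 + 61*k/12 + 13/6.
f must satisfy (-3)·f(k+1) − (1)·f(k) = k**3 + 13*k**2/4 + 61*k/12 + 13/6.
Degrees (0,0,3) ⇒ d ≤ 3.
Solve for f: f(k) = -(3*k**3 + 3*k**2 + 4*k - 1)/12 (degree 3 ≤ 3).
Then R = B(k−1)f/C = -(3*k**3 + 3*k**2 + 4*k - 1)/(12*k**3 + 39*k**2 + 61*k + 26), so s_k = R(k)·t_k = (-3)**k*(3*k**3 + 3*k**2 + 4*k - 1).
Check: Δs_k = (-3)**k*(-12*k**3 - 39*k**2 - 61*k - 26). ✓
Σ_(k=0)^n t_k = s_(n+1) − s_(0) = ((-3)**(n + 1)*(3*n**3 + 12*n**2 + 19*n + 9)) − (-1), i.e. -9*(-3)**n*n**3 - 36*(-3)**n*n**2 - 57*(-3)**n*n - 27*(-3)**n + 1.

S(n) = - 9 \left(-3\right)^{n} n^{3} - 36 \left(-3\right)^{n} n^{2} - 57 \left(-3\right)^{n} n - 27 \left(-3\right)^{n} + 1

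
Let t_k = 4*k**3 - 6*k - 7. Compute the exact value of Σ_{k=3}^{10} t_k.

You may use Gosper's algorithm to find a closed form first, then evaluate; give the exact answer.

The ratio is (6*k - 4*(k + 1)**3 + 13)/(-4*k**3 + 6*k + 7).
Factor: A=1; B=1; C=k**3 - 3*k/2 - 7/4.
Set up (1)·f(k+1) − (1)·f(k) − (k**3 - 3*k/2 - 7/4) = 0.
Bound: deg f ≤ 4.
A polynomial solution: f(k) = k*(k**3 - 2*k**2 - 2*k - 4)/4.
So s_k = (B(k−1)f/C)·t_k = (k*(k**3 - 2*k**2 - 2*k - 4)/(4*k**3 - 6*k - 7))·t_k = k*(k**3 - 2*k**2 - 2*k - 4).
Verify: 4*k**3 - 6*k - 7 matches t_k.
Σ_(k=3)^(10) t_k = s_(11) − s_(3) = 11693 − (-3) = 11696.

Σ = 11696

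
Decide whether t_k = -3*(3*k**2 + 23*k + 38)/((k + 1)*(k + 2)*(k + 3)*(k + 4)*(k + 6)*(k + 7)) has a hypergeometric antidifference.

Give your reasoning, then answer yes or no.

Yes. s_k = k*(-k**2 - 10*k - 27)/(6*(k**3 + 10*k**2 + 27*k + 18)).

Compute t_(k+1)/t_k: get (k + 1)*(k + 6)*(23*k + 3*(k + 1)**2 + 61)/((k + 5)*(k + 8)*(3*k**2 + 23*k + 38)).
So A=k + 1 and B=k + 8, with C=k**3 + 38*k**2/3 + 51*k + 190/3.
f must satisfy (k + 1)·f(k+1) − (k + 7)·f(k) = k**3 + 38*k**2/3 + 51*k + 190/3.
Degrees (1,1,3) ⇒ d ≤ 6.
Match coefficients ⇒ f(k) = k*(k + 2)*(k + 4)*(k + 5)*(k**2 + 10*k + 27)/54.
R(k) = B(k−1)·f(k)/C(k) = k*(k + 2)*(k + 4)*(k + 7)*(k**2 + 10*k + 27)/(18*(3*k**2 + 23*k + 38)); s_k = R·t_k = k*(-k**2 - 10*k - 27)/(6*(k**3 + 10*k**2 + 27*k + 18)).
s_(k+1) − s_k = 3*(-3*k**2 - 23*k - 38)/(k**6 + 23*k**5 + 207*k**4 + 925*k**3 + 2144*k**2 + 2412*k + 1008) = t_k.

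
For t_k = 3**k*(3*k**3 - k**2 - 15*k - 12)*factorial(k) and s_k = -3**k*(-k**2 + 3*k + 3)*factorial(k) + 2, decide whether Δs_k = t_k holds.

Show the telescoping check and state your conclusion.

s_(k+1) = 3*3**k*k**3*factorial(k) - 18*3**k*k*factorial(k) - 15*3**k*factorial(k) + 2
s_(k+1) − s_k = 3**k*(3*k**3 - k**2 - 15*k - 12)*factorial(k)
(s_(k+1) − s_k) − t_k = 0

valid (s_(k+1) − s_k reduces to t_k)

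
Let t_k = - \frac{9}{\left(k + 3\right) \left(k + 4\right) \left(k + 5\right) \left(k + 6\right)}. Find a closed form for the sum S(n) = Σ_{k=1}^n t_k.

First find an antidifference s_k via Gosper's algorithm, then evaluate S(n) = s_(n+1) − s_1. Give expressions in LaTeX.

S(n) = \frac{n \left(- n^{2} - 15 n - 74\right)}{40 \left(n^{3} + 15 n^{2} + 74 n + 120\right)}

r(k) = (k + 3)/(k + 7) after simplifying.
Gosper form: A/B · C(k+1)/C(k) with A=k + 3, B=k + 7, C=1.
f must satisfy (k + 3)·f(k+1) − (k + 6)·f(k) = 1.
Degrees (1,1,0) ⇒ d ≤ 3.
Solving with deg f ≤ 3: f(k) = k*(k**2 + 12*k + 47)/180.
R(k) = B(k−1)·f(k)/C(k) = k*(k + 6)*(k**2 + 12*k + 47)/180; s_k = R·t_k = k*(-k**2 - 12*k - 47)/(20*(k + 3)*(k + 4)*(k + 5)).
s_(k+1) − s_k = -9/(k**4 + 18*k**3 + 119*k**2 + 342*k + 360) = t_k.
s_(n+1) = (-n**3 - 15*n**2 - 74*n - 60)/(20*(n**3 + 15*n**2 + 74*n + 120)) and s_(1) = -1/40, so S(n) = n*(-n**2 - 15*n - 74)/(40*(n**3 + 15*n**2 + 74*n + 120)).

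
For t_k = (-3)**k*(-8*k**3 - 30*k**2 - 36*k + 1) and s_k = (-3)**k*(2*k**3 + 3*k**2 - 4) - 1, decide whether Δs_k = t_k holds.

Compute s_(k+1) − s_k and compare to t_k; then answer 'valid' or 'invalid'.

s_(k+1) = (-3)**(k + 1)*(2*(k + 1)**3 + 3*(k + 1)**2 - 4) - 1
s_(k+1) − s_k = (-3)**k*(-8*k**3 - 30*k**2 - 36*k + 1)
(s_(k+1) − s_k) − t_k = 0

valid (s_(k+1) − s_k reduces to t_k)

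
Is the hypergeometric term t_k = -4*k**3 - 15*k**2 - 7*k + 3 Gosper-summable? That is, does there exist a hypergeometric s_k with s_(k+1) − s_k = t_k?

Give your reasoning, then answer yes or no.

Yes. s_k = k*(-k**3 - 3*k**2 + 3*k + 4).

r(k) = (4*k**3 + 27*k**2 + 49*k + 23)/(4*k**3 + 15*k**2 + 7*k - 3) after simplifying.
Factor: A=1; B=1; C=k**3 + 15*k**2/4 + 7*k/4 - 3/4.
Set up (1)·f(k+1) − (1)·f(k) − (k**3 + 15*k**2/4 + 7*k/4 - 3/4) = 0.
d = 4 from the (0,0,3) case.
Solving with deg f ≤ 4: f(k) = k*(k**3 + 3*k**2 - 3*k - 4)/4.
So s_k = (B(k−1)f/C)·t_k = (k*(k**3 + 3*k**2 - 3*k - 4)/(4*k**3 + 15*k**2 + 7*k - 3))·t_k = k*(-k**3 - 3*k**2 + 3*k + 4).
Check: Δs_k = -4*k**3 - 15*k**2 - 7*k + 3. ✓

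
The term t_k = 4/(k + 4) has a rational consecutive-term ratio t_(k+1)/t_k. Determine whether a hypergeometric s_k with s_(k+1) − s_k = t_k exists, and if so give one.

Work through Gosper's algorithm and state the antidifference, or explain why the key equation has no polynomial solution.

not Gosper-summable; s_k does not exist

t_(k+1)/t_k = (k + 4)/(k + 5).
A = k + 4, B = k + 5, C = 1.
f must satisfy (k + 4)·f(k+1) − (k + 4)·f(k) = 1.
From deg A=1, deg B=1, deg C=0: d=0.
Generic f = c0 gives residual -1; -1 = 0 cannot hold, so t_k is not Gosper-summable.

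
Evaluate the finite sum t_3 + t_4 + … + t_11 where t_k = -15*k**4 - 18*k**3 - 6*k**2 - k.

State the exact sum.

r(k) = (15*k**4 + 78*k**3 + 150*k**2 + 127*k + 40)/(k*(15*k**3 + 18*k**2 + 6*k + 1)) after simplifying.
Normal form (A,B,C) = (1, 1, k**4 + 6*k**3/5 + 2*k**2/5 + k/15).
Key eq: (1)·f(k+1) = (1)·f(k) + (k**4 + 6*k**3/5 + 2*k**2/5 + k/15).
Bound: deg f ≤ 5.
Coefficient equations give f(k) = k**2*(k - 1)*(3*k**2 - 2)/15.
Then R = B(k−1)f/C = k*(k - 1)*(3*k**2 - 2)/(15*k**3 + 18*k**2 + 6*k + 1), so s_k = R(k)·t_k = k**2*(-3*k**3 + 3*k**2 + 2*k - 2).
Δs = k*(-15*k**3 - 18*k**2 - 6*k - 1), as required.
Evaluate s at k=12 and k=3: -681120 and -450; difference -680670.

Σ = -680670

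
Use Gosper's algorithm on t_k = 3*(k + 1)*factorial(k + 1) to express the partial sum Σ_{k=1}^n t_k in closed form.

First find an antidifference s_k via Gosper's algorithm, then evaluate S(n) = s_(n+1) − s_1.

t_(k+1)/t_k = (k + 2)**2/(k + 1).
Normal form (A,B,C) = (k + 2, 1, k + 1).
Key eq: (k + 2)·f(k+1) = (1)·f(k) + (k + 1).
Degrees (1,0,1) ⇒ d ≤ 0.
Coefficient equations give f(k) = 1.
R(k) = B(k−1)·f(k)/C(k) = 1/(k + 1); s_k = R·t_k = 3*factorial(k + 1).
Δs = 3*(k + 1)*factorial(k + 1), as required.
Telescope: S(n) = s_(n+1) − s_(1) = 3*factorial(n + 2) − (6) = 3*factorial(n + 2) - 6.

S(n) = 3*factorial(n + 2) - 6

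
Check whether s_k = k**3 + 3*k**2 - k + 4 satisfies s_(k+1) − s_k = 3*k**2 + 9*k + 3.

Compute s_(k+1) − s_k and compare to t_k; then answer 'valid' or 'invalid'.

s_(k+1) = k**3 + 6*k**2 + 8*k + 7
s_(k+1) − s_k = 3*k**2 + 9*k + 3
(s_(k+1) − s_k) − t_k = 0

Valid — Δs_k = t_k.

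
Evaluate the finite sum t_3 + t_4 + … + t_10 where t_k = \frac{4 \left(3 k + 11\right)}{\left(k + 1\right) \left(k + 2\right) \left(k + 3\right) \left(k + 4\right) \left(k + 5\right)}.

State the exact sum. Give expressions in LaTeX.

Σ = 22/819

r(k) = (k + 1)*(3*k + 14)/((k + 6)*(3*k + 11)) after simplifying.
Take A(k)=k + 1, B(k)=k + 6, C(k)=k + 11/3.
Set up (k + 1)·f(k+1) − (k + 5)·f(k) − (k + 11/3) = 0.
Bound: deg f ≤ 4.
Coefficient equations give f(k) = k*(k + 3)*(k**2 + 7*k + 14)/24.
Then R = B(k−1)f/C = k*(k + 3)*(k + 5)*(k**2 + 7*k + 14)/(8*(3*k + 11)), so s_k = R(k)·t_k = k*(k**2 + 7*k + 14)/(2*(k**3 + 7*k**2 + 14*k + 8)).
s_(k+1) − s_k = 4*(3*k + 11)/(k**5 + 15*k**4 + 85*k**3 + 225*k**2 + 274*k + 120) = t_k.
Evaluate s at k=11 and k=3: 583/1170 and 33/70; difference 22/819.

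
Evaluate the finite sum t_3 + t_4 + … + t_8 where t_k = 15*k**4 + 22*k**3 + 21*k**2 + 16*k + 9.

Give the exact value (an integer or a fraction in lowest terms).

Σ = 164400

Compute t_(k+1)/t_k: get (15*k**4 + 82*k**3 + 177*k**2 + 184*k + 83)/(15*k**4 + 22*k**3 + 21*k**2 + 16*k + 9).
Normal form (A,B,C) = (1, 1, k**4 + 22*k**3/15 + 7*k**2/5 + 16*k/15 + 3/5).
Key eq: (1)·f(k+1) = (1)·f(k) + (k**4 + 22*k**3/15 + 7*k**2/5 + 16*k/15 + 3/5).
deg f ≤ 5 (via 0,0,4).
A polynomial solution: f(k) = k*(3*k**4 - 2*k**3 + k**2 + 3*k + 4)/15.
Certificate R = B(k−1)f/C = k*(3*k**4 - 2*k**3 + k**2 + 3*k + 4)/(15*k**4 + 22*k**3 + 21*k**2 + 16*k + 9) gives s_k = k*(3*k**4 - 2*k**3 + k**2 + 3*k + 4).
Δs = 15*k**4 + 22*k**3 + 21*k**2 + 16*k + 9, as required.
Σ_(k=3)^(8) t_k = s_(9) − s_(3) = 165033 − (633) = 164400.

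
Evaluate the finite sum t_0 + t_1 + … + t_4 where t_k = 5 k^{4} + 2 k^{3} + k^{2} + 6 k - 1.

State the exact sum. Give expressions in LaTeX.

Σ = 2055

The ratio is (5*k**4 + 22*k**3 + 37*k**2 + 34*k + 13)/(5*k**4 + 2*k**3 + k**2 + 6*k - 1).
Factor: A=1; B=1; C=k**4 + 2*k**3/5 + k**2/5 + 6*k/5 - 1/5.
Set up (1)·f(k+1) − (1)·f(k) − (k**4 + 2*k**3/5 + k**2/5 + 6*k/5 - 1/5) = 0.
Bound: deg f ≤ 5.
A polynomial solution: f(k) = k*(k**4 - 2*k**3 + k**2 + 3*k - 4)/5.
Get s_k = R·t_k = k*(k**4 - 2*k**3 + k**2 + 3*k - 4) with R(k) = B(k−1)f(k)/C(k) = k*(k**4 - 2*k**3 + k**2 + 3*k - 4)/(5*k**4 + 2*k**3 + k**2 + 6*k - 1).
Δs = 5*k**4 + 2*k**3 + k**2 + 6*k - 1, as required.
Sum = s_(5) − s_(0); s_(5) = 2055, s_(0) = 0 ⇒ 2055.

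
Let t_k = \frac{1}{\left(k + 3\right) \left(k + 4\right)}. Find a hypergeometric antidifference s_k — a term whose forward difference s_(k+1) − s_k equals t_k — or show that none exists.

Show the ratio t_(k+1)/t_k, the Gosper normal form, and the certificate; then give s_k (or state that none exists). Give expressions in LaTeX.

s_k = \frac{k}{3 \left(k + 3\right)}

t_(k+1)/t_k = (k + 3)/(k + 5).
Factor: A=k + 3; B=k + 5; C=1.
Solve (k + 3)·f(k+1) − (k + 4)·f(k) = 1.
Degrees (1,1,0) ⇒ d ≤ 1.
Match coefficients ⇒ f(k) = k/3.
Get s_k = R·t_k = k/(3*(k + 3)) with R(k) = B(k−1)f(k)/C(k) = k*(k + 4)/3.
Verify: 1/(k**2 + 7*k + 12) matches t_k.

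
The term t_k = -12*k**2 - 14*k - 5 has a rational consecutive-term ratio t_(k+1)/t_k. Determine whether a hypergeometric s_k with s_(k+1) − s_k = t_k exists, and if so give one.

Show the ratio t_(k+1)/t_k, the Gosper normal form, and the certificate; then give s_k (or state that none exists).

s_k = k**2*(-4*k - 1)

Compute t_(k+1)/t_k: get (12*k**2 + 38*k + 31)/(12*k**2 + 14*k + 5).
Take A(k)=1, B(k)=1, C(k)=k**2 + 7*k/6 + 5/12.
Solve (1)·f(k+1) − (1)·f(k) = k**2 + 7*k/6 + 5/12.
d = 3 from the (0,0,2) case.
Coefficient equations give f(k) = k**2*(4*k + 1)/12.
Then R = B(k−1)f/C = k**2*(4*k + 1)/(12*k**2 + 14*k + 5), so s_k = R(k)·t_k = k**2*(-4*k - 1).
s_(k+1) − s_k = -12*k**2 - 14*k - 5 = t_k.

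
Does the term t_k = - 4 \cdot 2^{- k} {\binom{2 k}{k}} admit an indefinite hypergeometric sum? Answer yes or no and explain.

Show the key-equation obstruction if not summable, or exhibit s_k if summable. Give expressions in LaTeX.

r(k) = (2*k + 1)/(k + 1) after simplifying.
Normal form (A,B,C) = (2*k + 1, k + 1, 1).
f must satisfy (2*k + 1)·f(k+1) − (k)·f(k) = 1.
d = -1 from the (1,1,0) case.
d = -1 < 0 ⇒ no nonzero polynomial f; not summable.

No. Not Gosper-summable.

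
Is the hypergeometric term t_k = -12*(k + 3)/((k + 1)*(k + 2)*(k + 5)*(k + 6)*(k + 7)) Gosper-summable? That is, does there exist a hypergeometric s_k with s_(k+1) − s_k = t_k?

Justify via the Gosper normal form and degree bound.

Yes. s_k = 2*k*(-k**2 - 12*k - 41)/(15*(k**3 + 12*k**2 + 41*k + 30)).

t_(k+1)/t_k = (k + 1)*(k + 4)*(k + 5)/((k + 3)**2*(k + 8)).
Take A(k)=k + 1, B(k)=k + 8, C(k)=k**3 + 10*k**2 + 33*k + 36.
Need (k + 1)·f(k+1) − (k + 7)·f(k) = k**3 + 10*k**2 + 33*k + 36.
Bound: deg f ≤ 6.
A polynomial solution: f(k) = k*(k + 2)*(k + 3)*(k + 4)*(k**2 + 12*k + 41)/90.
Certificate R = B(k−1)f/C = k*(k + 2)*(k + 7)*(k**2 + 12*k + 41)/(90*(k + 3)) gives s_k = 2*k*(-k**2 - 12*k - 41)/(15*(k**3 + 12*k**2 + 41*k + 30)).
Δs = 12*(-k - 3)/(k**5 + 21*k**4 + 163*k**3 + 567*k**2 + 844*k + 420), as required.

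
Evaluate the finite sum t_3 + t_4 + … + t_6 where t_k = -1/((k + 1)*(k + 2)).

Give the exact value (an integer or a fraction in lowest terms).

Σ = -1/8

t_(k+1)/t_k = (k + 1)/(k + 3).
So A=k + 1 and B=k + 3, with C=1.
Need (k + 1)·f(k+1) − (k + 2)·f(k) = 1.
deg f ≤ 1 (via 1,1,0).
A polynomial solution: f(k) = k.
Certificate R = B(k−1)f/C = k*(k + 2) gives s_k = -k/(k + 1).
s_(k+1) − s_k = -1/(k**2 + 3*k + 2) = t_k.
Σ_(k=3)^(6) t_k = s_(7) − s_(3) = -7/8 − (-3/4) = -1/8.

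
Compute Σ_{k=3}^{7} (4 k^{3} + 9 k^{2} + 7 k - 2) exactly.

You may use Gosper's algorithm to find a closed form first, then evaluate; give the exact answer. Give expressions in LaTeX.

The ratio is (4*k**3 + 21*k**2 + 37*k + 18)/(4*k**3 + 9*k**2 + 7*k - 2).
So A=1 and B=1, with C=k**3 + 9*k**2/4 + 7*k/4 - 1/2.
Key eq: (1)·f(k+1) = (1)·f(k) + (k**3 + 9*k**2/4 + 7*k/4 - 1/2).
deg f ≤ 4 (via 0,0,3).
A polynomial solution: f(k) = k*(k**3 + k**2 - 4)/4.
R(k) = B(k−1)·f(k)/C(k) = k*(k**3 + k**2 - 4)/(4*k**3 + 9*k**2 + 7*k - 2); s_k = R·t_k = k*(k**3 + k**2 - 4).
s_(k+1) − s_k = 4*k**3 + 9*k**2 + 7*k - 2 = t_k.
Σ_(k=3)^(7) t_k = s_(8) − s_(3) = 4576 − (96) = 4480.

Σ = 4480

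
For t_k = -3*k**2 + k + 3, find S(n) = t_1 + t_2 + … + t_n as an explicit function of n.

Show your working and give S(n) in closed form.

r(k) = (k - 3*(k + 1)**2 + 4)/(-3*k**2 + k + 3) after simplifying.
Normal form (A,B,C) = (1, 1, k**2 - k/3 - 1).
Need (1)·f(k+1) − (1)·f(k) = k**2 - k/3 - 1.
d = 3 from the (0,0,2) case.
Coefficient equations give f(k) = k*(k**2 - 2*k - 2)/3.
R(k) = B(k−1)·f(k)/C(k) = k*(k**2 - 2*k - 2)/(3*k**2 - k - 3); s_k = R·t_k = k*(-k**2 + 2*k + 2).
Verify: -3*k**2 + k + 3 matches t_k.
Σ_(k=1)^n t_k = s_(n+1) − s_(1) = (-n**3 - n**2 + 3*n + 3) − (3), i.e. n*(-n**2 - n + 3).

S(n) = n*(-n**2 - n + 3)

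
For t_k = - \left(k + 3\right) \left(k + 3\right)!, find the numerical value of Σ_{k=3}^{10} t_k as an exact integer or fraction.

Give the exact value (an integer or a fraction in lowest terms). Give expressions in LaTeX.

r(k) = (k + 4)**2/(k + 3) after simplifying.
Factor: A=k + 4; B=1; C=k + 3.
Key eq: (k + 4)·f(k+1) = (1)·f(k) + (k + 3).
From deg A=1, deg B=0, deg C=1: d=0.
Match coefficients ⇒ f(k) = 1.
R(k) = B(k−1)·f(k)/C(k) = 1/(k + 3); s_k = R·t_k = -factorial(k + 3).
s_(k+1) − s_k = -(k + 3)*factorial(k + 3) = t_k.
Σ_(k=3)^(10) t_k = s_(11) − s_(3) = -87178291200 − (-720) = -87178290480.

Σ = -87178290480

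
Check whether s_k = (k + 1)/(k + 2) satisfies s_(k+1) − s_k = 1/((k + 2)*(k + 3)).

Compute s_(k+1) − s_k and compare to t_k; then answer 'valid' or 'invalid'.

Valid — Δs_k = t_k.

s_(k+1) = (k + 2)/(k + 3)
s_(k+1) − s_k = 1/(k**2 + 5*k + 6)
(s_(k+1) − s_k) − t_k = 0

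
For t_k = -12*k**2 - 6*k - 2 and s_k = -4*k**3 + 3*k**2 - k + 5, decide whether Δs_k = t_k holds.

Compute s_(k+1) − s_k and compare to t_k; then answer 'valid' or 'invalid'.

valid (s_(k+1) − s_k reduces to t_k)

s_(k+1) = -4*k**3 - 9*k**2 - 7*k + 3
s_(k+1) − s_k = -12*k**2 - 6*k - 2
(s_(k+1) − s_k) − t_k = 0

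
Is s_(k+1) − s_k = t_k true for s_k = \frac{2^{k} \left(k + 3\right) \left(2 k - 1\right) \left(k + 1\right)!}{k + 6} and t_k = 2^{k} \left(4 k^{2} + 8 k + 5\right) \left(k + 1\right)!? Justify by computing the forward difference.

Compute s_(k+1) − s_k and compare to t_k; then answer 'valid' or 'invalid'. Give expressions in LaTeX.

s_(k+1) = 2**(k + 1)*(k + 4)*(2*k + 1)*factorial(k + 2)/(k + 7)
s_(k+1) − s_k = 2**k*(4*k**4 + 48*k**3 + 181*k**2 + 248*k + 117)*factorial(k + 1)/((k + 6)*(k + 7))
(s_(k+1) − s_k) − t_k = -3*2**k*(4*k**3 + 32*k**2 + 51*k + 31)*factorial(k + 1)/((k + 6)*(k + 7))

Invalid: residual - \frac{3 \cdot 2^{k} \left(4 k^{3} + 32 k^{2} + 51 k + 31\right) \left(k + 1\right)!}{\left(k + 6\right) \left(k + 7\right)} ≠ 0.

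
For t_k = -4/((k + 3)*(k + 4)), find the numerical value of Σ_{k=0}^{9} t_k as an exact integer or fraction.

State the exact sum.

Step 1: r(k) = (k + 3)/(k + 5).
Factor: A=k + 3; B=k + 5; C=1.
Key eq: (k + 3)·f(k+1) = (k + 4)·f(k) + (1).
Degrees (1,1,0) ⇒ d ≤ 1.
Solve for f: f(k) = k/3 (degree 1 ≤ 1).
Get s_k = R·t_k = -4*k/(3*k + 9) with R(k) = B(k−1)f(k)/C(k) = k*(k + 4)/3.
Verify: -4/(k**2 + 7*k + 12) matches t_k.
Sum = s_(10) − s_(0); s_(10) = -40/39, s_(0) = 0 ⇒ -40/39.

Σ = -40/39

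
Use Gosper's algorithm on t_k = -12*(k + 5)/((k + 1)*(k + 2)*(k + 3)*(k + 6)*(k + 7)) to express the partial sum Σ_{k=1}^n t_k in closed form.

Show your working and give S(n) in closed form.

The ratio is (k + 1)*(k + 6)**2/((k + 4)*(k + 5)*(k + 8)).
Take A(k)=k + 1, B(k)=k + 8, C(k)=k**3 + 14*k**2 + 65*k + 100.
f must satisfy (k + 1)·f(k+1) − (k + 7)·f(k) = k**3 + 14*k**2 + 65*k + 100.
From deg A=1, deg B=1, deg C=3: d=6.
Solve for f: f(k) = k*(k + 3)*(k + 4)**2*(k + 5)**2/36 (degree 6 ≤ 6).
Get s_k = R·t_k = k*(-k**2 - 9*k - 20)/(3*(k**3 + 9*k**2 + 20*k + 12)) with R(k) = B(k−1)f(k)/C(k) = k*(k + 3)*(k + 4)*(k + 7)/36.
s_(k+1) − s_k = 12*(-k - 5)/(k**5 + 19*k**4 + 131*k**3 + 401*k**2 + 540*k + 252) = t_k.
Σ_(k=1)^n t_k = s_(n+1) − s_(1) = ((-n**3 - 12*n**2 - 41*n - 30)/(3*(n**3 + 12*n**2 + 41*n + 42))) − (-5/21), i.e. 2*n*(-n**2 - 12*n - 41)/(21*(n**3 + 12*n**2 + 41*n + 42)).

S(n) = 2*n*(-n**2 - 12*n - 41)/(21*(n**3 + 12*n**2 + 41*n + 42))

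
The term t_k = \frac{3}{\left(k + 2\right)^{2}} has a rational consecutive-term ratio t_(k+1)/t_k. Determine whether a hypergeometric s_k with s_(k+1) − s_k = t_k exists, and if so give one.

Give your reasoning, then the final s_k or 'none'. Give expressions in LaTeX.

no hypergeometric antidifference exists

t_(k+1)/t_k = (k + 2)**2/(k + 3)**2.
A = k**2 + 4*k + 4, B = k**2 + 6*k + 9, C = 1.
Key eq: (k**2 + 4*k + 4)·f(k+1) = (k**2 + 4*k + 4)·f(k) + (1).
deg f ≤ 0 (via 2,2,0).
Write f(k) = c0. Then LHS − RHS = -1, requiring -1 = 0: contradictory. No certificate.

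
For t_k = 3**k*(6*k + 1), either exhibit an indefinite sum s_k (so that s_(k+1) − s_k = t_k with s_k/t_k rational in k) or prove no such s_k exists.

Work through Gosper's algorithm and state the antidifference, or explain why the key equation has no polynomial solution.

Step 1: r(k) = 3*(6*k + 7)/(6*k + 1).
Normal form (A,B,C) = (3, 1, k + 1/6).
Key eq: (3)·f(k+1) = (1)·f(k) + (k + 1/6).
deg f ≤ 1 (via 0,0,1).
A polynomial solution: f(k) = (3*k - 4)/6.
Certificate R = B(k−1)f/C = (3*k - 4)/(6*k + 1) gives s_k = 3**k*(3*k - 4).
s_(k+1) − s_k = 3**k*(6*k + 1) = t_k.

s_k = 3**k*(3*k - 4)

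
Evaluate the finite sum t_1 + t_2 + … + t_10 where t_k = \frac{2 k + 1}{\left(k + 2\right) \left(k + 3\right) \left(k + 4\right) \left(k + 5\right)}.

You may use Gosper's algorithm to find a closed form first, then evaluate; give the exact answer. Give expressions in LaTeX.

Σ = 79/2730

Step 1: r(k) = (k + 2)*(2*k + 3)/((k + 6)*(2*k + 1)).
So A=k + 2 and B=k + 6, with C=k + 1/2.
Set up (k + 2)·f(k+1) − (k + 5)·f(k) − (k + 1/2) = 0.
Degrees (1,1,1) ⇒ d ≤ 3.
Solving with deg f ≤ 3: f(k) = k*(k**2 + 9*k + 2)/48.
Then R = B(k−1)f/C = k*(k + 5)*(k**2 + 9*k + 2)/(24*(2*k + 1)), so s_k = R(k)·t_k = k*(k**2 + 9*k + 2)/(24*(k + 2)*(k + 3)*(k + 4)).
Verify: (2*k + 1)/(k**4 + 14*k**3 + 71*k**2 + 154*k + 120) matches t_k.
Σ_(k=1)^(10) t_k = s_(11) − s_(1) = 407/10920 − (1/120) = 79/2730.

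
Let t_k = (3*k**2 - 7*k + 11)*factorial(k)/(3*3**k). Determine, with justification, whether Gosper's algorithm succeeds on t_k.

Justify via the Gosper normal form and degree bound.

Compute t_(k+1)/t_k: get (k + 1)*(-7*k + 3*(k + 1)**2 + 4)/(3*(3*k**2 - 7*k + 11)).
So A=k/3 + 1/3 and B=1, with C=k**2 - 7*k/3 + 11/3.
Need (k/3 + 1/3)·f(k+1) − (1)·f(k) = k**2 - 7*k/3 + 11/3.
Bound: deg f ≤ 1.
Match coefficients ⇒ f(k) = 3*k - 4.
R(k) = B(k−1)·f(k)/C(k) = 3*(3*k - 4)/(3*k**2 - 7*k + 11); s_k = R·t_k = (3*k - 4)*factorial(k)/3**k.
s_(k+1) − s_k = (3*k**2 - 7*k + 11)*factorial(k)/(3*3**k) = t_k.

Yes. s_k = (3*k - 4)*factorial(k)/3**k.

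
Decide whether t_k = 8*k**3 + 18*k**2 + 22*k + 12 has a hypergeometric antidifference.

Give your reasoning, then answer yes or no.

Step 1: r(k) = (4*k**3 + 21*k**2 + 41*k + 30)/(4*k**3 + 9*k**2 + 11*k + 6).
Gosper form: A/B · C(k+1)/C(k) with A=1, B=1, C=k**3 + 9*k**2/4 + 11*k/4 + 3/2.
Need (1)·f(k+1) − (1)·f(k) = k**3 + 9*k**2/4 + 11*k/4 + 3/2.
Degrees (0,0,3) ⇒ d ≤ 4.
Coefficient equations give f(k) = k*(k + 1)*(k**2 + 2)/4.
Get s_k = R·t_k = 2*k*(k**3 + k**2 + 2*k + 2) with R(k) = B(k−1)f(k)/C(k) = k*(k**2 + 2)/(4*k**2 + 5*k + 6).
Verify: 8*k**3 + 18*k**2 + 22*k + 12 matches t_k.

Yes. s_k = 2*k*(k**3 + k**2 + 2*k + 2).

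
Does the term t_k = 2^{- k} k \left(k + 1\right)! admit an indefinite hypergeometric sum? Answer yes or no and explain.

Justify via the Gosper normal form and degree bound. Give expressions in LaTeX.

Yes. s_k = 2^{1 - k} \left(k + 1\right)!.

Step 1: r(k) = (k + 1)*(k + 2)/(2*k).
A = k/2 + 1, B = 1, C = k.
f must satisfy (k/2 + 1)·f(k+1) − (1)·f(k) = k.
Degrees (1,0,1) ⇒ d ≤ 0.
Solving with deg f ≤ 0: f(k) = 2.
So s_k = (B(k−1)f/C)·t_k = (2/k)·t_k = 2**(1 - k)*factorial(k + 1).
s_(k+1) − s_k = k*factorial(k + 1)/2**k = t_k.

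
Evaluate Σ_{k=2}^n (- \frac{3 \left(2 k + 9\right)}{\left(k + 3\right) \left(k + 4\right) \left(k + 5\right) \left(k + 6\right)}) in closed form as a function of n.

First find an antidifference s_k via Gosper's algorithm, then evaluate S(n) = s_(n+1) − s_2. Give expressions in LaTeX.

S(n) = \frac{3 \left(- n^{2} - 10 n + 11\right)}{35 \left(n^{2} + 10 n + 24\right)}

t_(k+1)/t_k = (k + 3)*(2*k + 11)/((k + 7)*(2*k + 9)).
Gosper form: A/B · C(k+1)/C(k) with A=k + 3, B=k + 7, C=k + 9/2.
Need (k + 3)·f(k+1) − (k + 6)·f(k) = k + 9/2.
From deg A=1, deg B=1, deg C=1: d=3.
Match coefficients ⇒ f(k) = k*(k + 4)*(k + 8)/30.
Get s_k = R·t_k = k*(-k - 8)/(5*(k**2 + 8*k + 15)) with R(k) = B(k−1)f(k)/C(k) = k*(k + 4)*(k + 6)*(k + 8)/(15*(2*k + 9)).
Check: Δs_k = 3*(-2*k - 9)/(k**4 + 18*k**3 + 119*k**2 + 342*k + 360). ✓
Telescope: S(n) = s_(n+1) − s_(2) = (-n**2 - 10*n - 9)/(5*(n**2 + 10*n + 24)) − (-4/35) = 3*(-n**2 - 10*n + 11)/(35*(n**2 + 10*n + 24)).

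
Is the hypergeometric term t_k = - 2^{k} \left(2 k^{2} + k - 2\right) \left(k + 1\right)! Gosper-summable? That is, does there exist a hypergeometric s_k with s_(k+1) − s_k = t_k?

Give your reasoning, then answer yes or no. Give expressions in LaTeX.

Yes. s_k = - 2^{k} \left(k - 2\right) \left(k + 1\right)!.

Ratio r(k) = 2*(k + 2)*(k + 2*(k + 1)**2 - 1)/(2*k**2 + k - 2).
Gosper form: A/B · C(k+1)/C(k) with A=2*k + 4, B=1, C=k**2 + k/2 - 1.
Need (2*k + 4)·f(k+1) − (1)·f(k) = k**2 + k/2 - 1.
Degrees (1,0,2) ⇒ d ≤ 1.
Solving with deg f ≤ 1: f(k) = (k - 2)/2.
Then R = B(k−1)f/C = (k - 2)/(2*k**2 + k - 2), so s_k = R(k)·t_k = -2**k*(k - 2)*factorial(k + 1).
s_(k+1) − s_k = -2**k*(2*k**2 + k - 2)*factorial(k + 1) = t_k.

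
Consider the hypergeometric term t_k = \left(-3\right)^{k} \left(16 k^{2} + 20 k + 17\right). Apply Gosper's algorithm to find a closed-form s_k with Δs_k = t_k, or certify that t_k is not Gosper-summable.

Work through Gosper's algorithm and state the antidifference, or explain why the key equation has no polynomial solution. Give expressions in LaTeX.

Step 1: r(k) = 3*(-16*k**2 - 52*k - 53)/(16*k**2 + 20*k + 17).
Normal form (A,B,C) = (-3, 1, k**2 + 5*k/4 + 17/16).
Need (-3)·f(k+1) − (1)·f(k) = k**2 + 5*k/4 + 17/16.
Bound: deg f ≤ 2.
A polynomial solution: f(k) = -(4*k**2 - k + 2)/16.
Then R = B(k−1)f/C = -(4*k**2 - k + 2)/(16*k**2 + 20*k + 17), so s_k = R(k)·t_k = (-3)**k*(-4*k**2 + k - 2).
Δs = (-3)**k*(16*k**2 + 20*k + 17), as required.

s_k = \left(-3\right)^{k} \left(- 4 k^{2} + k - 2\right)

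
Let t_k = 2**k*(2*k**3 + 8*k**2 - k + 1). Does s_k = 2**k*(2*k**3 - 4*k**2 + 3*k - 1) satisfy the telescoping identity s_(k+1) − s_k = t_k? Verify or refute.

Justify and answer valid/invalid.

s_(k+1) = 2**(k + 1)*k*(2*k**2 + 2*k + 1)
s_(k+1) − s_k = 2**k*(2*k**3 + 8*k**2 - k + 1)
(s_(k+1) − s_k) − t_k = 0

Valid — Δs_k = t_k.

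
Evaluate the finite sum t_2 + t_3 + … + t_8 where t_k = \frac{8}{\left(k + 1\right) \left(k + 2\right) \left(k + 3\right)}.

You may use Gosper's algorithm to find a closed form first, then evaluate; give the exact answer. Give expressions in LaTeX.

Compute t_(k+1)/t_k: get (k + 1)/(k + 4).
A = k + 1, B = k + 4, C = 1.
Solve (k + 1)·f(k+1) − (k + 3)·f(k) = 1.
Degrees (1,1,0) ⇒ d ≤ 2.
Match coefficients ⇒ f(k) = k*(k + 3)/4.
So s_k = (B(k−1)f/C)·t_k = (k*(k + 3)**2/4)·t_k = 2*k*(k + 3)/((k + 1)*(k + 2)).
Δs = 8/(k**3 + 6*k**2 + 11*k + 6), as required.
Evaluate s at k=9 and k=2: 108/55 and 5/3; difference 49/165.

Σ = 49/165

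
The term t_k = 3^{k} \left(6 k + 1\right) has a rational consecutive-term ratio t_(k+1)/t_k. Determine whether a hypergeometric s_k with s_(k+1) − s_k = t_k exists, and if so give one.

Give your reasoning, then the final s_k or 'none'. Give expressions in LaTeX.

Step 1: r(k) = 3*(6*k + 7)/(6*k + 1).
So A=3 and B=1, with C=k + 1/6.
f must satisfy (3)·f(k+1) − (1)·f(k) = k + 1/6.
d = 1 from the (0,0,1) case.
A polynomial solution: f(k) = (3*k - 4)/6.
Then R = B(k−1)f/C = (3*k - 4)/(6*k + 1), so s_k = R(k)·t_k = 3**k*(3*k - 4).
Check: Δs_k = 3**k*(6*k + 1). ✓

s_k = 3^{k} \left(3 k - 4\right)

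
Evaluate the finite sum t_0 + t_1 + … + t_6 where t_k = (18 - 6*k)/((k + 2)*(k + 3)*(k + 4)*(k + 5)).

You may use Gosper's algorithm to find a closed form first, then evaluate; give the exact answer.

The ratio is (k - 2)*(k + 2)/((k - 3)*(k + 6)).
Factor: A=k + 2; B=k + 6; C=k - 3.
Solve (k + 2)·f(k+1) − (k + 5)·f(k) = k - 3.
From deg A=1, deg B=1, deg C=1: d=3.
Coefficient equations give f(k) = -k*(k**2 + 9*k + 44)/36.
Get s_k = R·t_k = k*(k**2 + 9*k + 44)/(6*(k + 2)*(k + 3)*(k + 4)) with R(k) = B(k−1)f(k)/C(k) = -k*(k + 5)*(k**2 + 9*k + 44)/(36*(k - 3)).
Verify: 6*(3 - k)/(k**4 + 14*k**3 + 71*k**2 + 154*k + 120) matches t_k.
Evaluate s at k=7 and k=0: 91/495 and 0; difference 91/495.

Σ = 91/495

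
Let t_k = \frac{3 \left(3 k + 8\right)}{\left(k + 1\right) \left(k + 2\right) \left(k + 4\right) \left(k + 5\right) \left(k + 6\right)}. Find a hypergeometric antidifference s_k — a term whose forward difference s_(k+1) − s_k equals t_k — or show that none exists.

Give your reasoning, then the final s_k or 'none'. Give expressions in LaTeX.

s_k = \frac{3 k \left(k^{2} + 10 k + 29\right)}{20 \left(k^{3} + 10 k^{2} + 29 k + 20\right)}

Compute t_(k+1)/t_k: get (k + 1)*(k + 4)*(3*k + 11)/((k + 3)*(k + 7)*(3*k + 8)).
Factor: A=k + 1; B=k + 7; C=k**2 + 17*k/3 + 8.
Set up (k + 1)·f(k+1) − (k + 6)·f(k) − (k**2 + 17*k/3 + 8) = 0.
Bound: deg f ≤ 5.
Solve for f: f(k) = k*(k + 2)*(k + 3)*(k**2 + 10*k + 29)/60 (degree 5 ≤ 5).
Get s_k = R·t_k = 3*k*(k**2 + 10*k + 29)/(20*(k**3 + 10*k**2 + 29*k + 20)) with R(k) = B(k−1)f(k)/C(k) = k*(k + 2)*(k + 6)*(k**2 + 10*k + 29)/(20*(3*k + 8)).
Check: Δs_k = 3*(3*k + 8)/(k**5 + 18*k**4 + 121*k**3 + 372*k**2 + 508*k + 240). ✓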